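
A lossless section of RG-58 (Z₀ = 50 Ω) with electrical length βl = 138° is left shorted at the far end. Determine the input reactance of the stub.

X_in ≈ -45 Ω (capacitive)

tan(βl) = -0.9
For a shorted stub, Z_in = jZ_0·tan(βl)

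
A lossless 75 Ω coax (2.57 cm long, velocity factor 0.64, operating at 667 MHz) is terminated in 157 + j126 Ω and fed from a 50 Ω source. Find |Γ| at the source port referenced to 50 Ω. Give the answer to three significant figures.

λ = v/f = 0.64·c / 667 MHz = 0.288 m
βl = 2π·l/λ = 2π × 0.0893 = 32.1°
tan(βl) = 0.628
Z_in = Z_0·(Z_L + jZ_0·tanβl)/(Z_0 + jZ_L·tanβl) = 126 − j125 Ω
Γ_s = (Z_in − Z_s)/(Z_in + Z_s) = (76.4 − j125)/(176 − j125), |Γ_s| = 0.677

|Γ| ≈ 0.677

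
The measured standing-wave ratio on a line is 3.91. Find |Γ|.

|Γ| ≈ 0.593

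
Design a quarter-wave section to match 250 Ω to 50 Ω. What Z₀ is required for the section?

Z_qwt = √(Z_0·R_L) = √(50 × 250) = √12500

Z_qwt ≈ 112 Ω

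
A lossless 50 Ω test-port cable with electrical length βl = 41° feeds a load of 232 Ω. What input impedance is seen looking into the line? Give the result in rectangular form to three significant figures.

Z_in ≈ 23.6 − j51.7 Ω

tan(βl) = tan(41°) = 0.869
Z_in = Z_0·(Z_L + jZ_0·tanβl)/(Z_0 + jZ_L·tanβl)
     = 50·(232 + j43.5)/(50 + j202)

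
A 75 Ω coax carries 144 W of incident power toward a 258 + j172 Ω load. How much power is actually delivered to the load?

|Γ| = |(183 + j172)/(333 + j172)| = 0.67
|Γ|² = 0.449
P_refl = |Γ|²·P_inc = 64.7 W, P_del = (1 − |Γ|²)·P_inc = 79.3 W

P_delivered ≈ 79.3 W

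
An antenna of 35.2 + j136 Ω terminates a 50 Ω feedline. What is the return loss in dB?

RL ≈ 1.39 dB

Γ = (-14.8 + j136)/(85.2 + j136), |Γ| = 0.852
RL = −20·log₁₀|Γ| = −20·log₁₀(0.852)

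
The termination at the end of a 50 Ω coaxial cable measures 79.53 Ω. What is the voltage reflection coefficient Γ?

Γ = 0.228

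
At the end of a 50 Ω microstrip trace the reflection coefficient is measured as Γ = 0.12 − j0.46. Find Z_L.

Z_L = Z_0·(1 + Γ)/(1 − Γ) = 50·(1.12 − j0.46)/(0.88 + j0.46)

Z_L ≈ 39.2 − j46.7 Ω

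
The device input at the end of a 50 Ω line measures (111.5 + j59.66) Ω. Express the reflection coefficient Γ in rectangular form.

Γ ≈ 0.455 + j0.201

Γ = (Z_L − Z_0)/(Z_L + Z_0) = (61.5 + j59.66)/(161.5 + j59.66)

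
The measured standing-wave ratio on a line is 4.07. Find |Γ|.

|Γ| ≈ 0.606

|Γ| = (S − 1)/(S + 1) = (4.07 − 1)/(4.07 + 1) = 3.07/5.07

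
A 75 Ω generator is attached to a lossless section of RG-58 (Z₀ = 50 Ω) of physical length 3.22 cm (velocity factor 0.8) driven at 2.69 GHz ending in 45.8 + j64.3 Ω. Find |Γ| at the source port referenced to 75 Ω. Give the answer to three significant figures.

λ = v/f = 0.8·c / 2.69 GHz = 0.0892 m
βl = 2π·l/λ = 2π × 0.361 = 130°
tan(βl) = -1.19
Z_in = Z_0·(Z_L + jZ_0·tanβl)/(Z_0 + jZ_L·tanβl) = 14.6 + j8.08 Ω
Γ_s = (Z_in − Z_s)/(Z_in + Z_s) = (-60.4 + j8.08)/(89.6 + j8.08), |Γ_s| = 0.678

|Γ| ≈ 0.678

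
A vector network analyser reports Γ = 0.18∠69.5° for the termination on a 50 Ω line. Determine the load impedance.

Z_L ≈ 53.4 + j18.6 Ω

Z_L = Z_0·(1 + Γ)/(1 − Γ) = 50·(1.06 + j0.169)/(0.937 − j0.169)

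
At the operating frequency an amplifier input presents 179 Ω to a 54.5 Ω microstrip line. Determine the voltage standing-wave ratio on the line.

For a purely resistive load, VSWR = R_L/Z_0 or Z_0/R_L (whichever > 1) = 179/54.5

VSWR ≈ 3.28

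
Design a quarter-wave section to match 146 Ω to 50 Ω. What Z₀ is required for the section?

Z_qwt = √(Z_0·R_L) = √(50 × 146) = √7300

Z_qwt ≈ 85.4 Ω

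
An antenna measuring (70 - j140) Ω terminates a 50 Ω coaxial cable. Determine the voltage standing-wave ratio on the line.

VSWR ≈ 7.58

Γ = (Z_L − Z_0)/(Z_L + Z_0) = (20 − j140)/(120 − j140)
|Γ| = 141/184 = 0.767
VSWR = (1 + |Γ|)/(1 − |Γ|) = 1.77/0.233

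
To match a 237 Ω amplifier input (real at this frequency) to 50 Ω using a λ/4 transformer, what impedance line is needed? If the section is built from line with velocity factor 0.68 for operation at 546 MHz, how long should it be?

Z_qwt ≈ 109 Ω; length ≈ 9.34 cm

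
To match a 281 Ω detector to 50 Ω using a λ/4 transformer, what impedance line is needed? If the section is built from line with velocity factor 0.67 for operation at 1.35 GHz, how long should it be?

Z_qwt = √(Z_0·R_L) = √(50 × 281) = √14050
λ = 0.67·c/f = 0.149 m, so l = λ/4 = 0.0372 m

Z_qwt ≈ 119 Ω; length ≈ 3.72 cm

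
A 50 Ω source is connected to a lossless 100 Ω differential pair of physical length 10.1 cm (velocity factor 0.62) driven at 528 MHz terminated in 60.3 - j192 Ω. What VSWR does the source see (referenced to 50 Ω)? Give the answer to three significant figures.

VSWR ≈ 9.09

λ = v/f = 0.62·c / 528 MHz = 0.352 m
βl = 2π·l/λ = 2π × 0.287 = 103°
tan(βl) = -4.26
Z_in = Z_0·(Z_L + jZ_0·tanβl)/(Z_0 + jZ_L·tanβl) = 19.9 + j79 Ω
Γ_s = (Z_in − Z_s)/(Z_in + Z_s) = (-30.1 + j79)/(69.9 + j79), |Γ_s| = 0.802
VSWR = (1 + |Γ_s|)/(1 − |Γ_s|)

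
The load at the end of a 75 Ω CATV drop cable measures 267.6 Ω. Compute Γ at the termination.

Γ = 0.562

Γ = (Z_L − Z_0)/(Z_L + Z_0) = (267.6 − 75)/(267.6 + 75) = 192.6/342.6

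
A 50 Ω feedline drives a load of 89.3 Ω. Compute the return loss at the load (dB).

Γ = (89.3 − 50)/(89.3 + 50) = 0.282
RL = −20·log₁₀|Γ| = −20·log₁₀(0.282)

RL ≈ 11 dB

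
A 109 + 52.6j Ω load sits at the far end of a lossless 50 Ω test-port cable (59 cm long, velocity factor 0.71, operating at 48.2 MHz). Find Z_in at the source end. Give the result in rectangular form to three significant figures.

λ = v/f = 0.71·c / 48.2 MHz = 4.42 m
βl = 2π·l/λ = 2π × 0.134 = 48.1°
tan(βl) = tan(48.1°) = 1.11
Z_in = Z_0·(Z_L + jZ_0·tanβl)/(Z_0 + jZ_L·tanβl)
     = 50·(109 + j108)/(-8.55 + j121)

Z_in ≈ 41.2 − j47.8 Ω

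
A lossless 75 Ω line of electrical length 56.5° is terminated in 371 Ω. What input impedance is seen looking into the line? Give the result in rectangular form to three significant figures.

tan(βl) = tan(56.5°) = 1.51
Z_in = Z_0·(Z_L + jZ_0·tanβl)/(Z_0 + jZ_L·tanβl)
     = 75·(371 + j113)/(75 + j561)

Z_in ≈ 21.4 − j46.8 Ω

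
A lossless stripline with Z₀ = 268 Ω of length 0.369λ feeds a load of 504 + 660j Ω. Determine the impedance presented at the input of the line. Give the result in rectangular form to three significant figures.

βl = 2π × 0.369 = 133°
tan(βl) = tan(133°) = -1.08
Z_in = Z_0·(Z_L + jZ_0·tanβl)/(Z_0 + jZ_L·tanβl)
     = 268·(504 + j371)/(980 − j544)

Z_in ≈ 62.4 + j136 Ω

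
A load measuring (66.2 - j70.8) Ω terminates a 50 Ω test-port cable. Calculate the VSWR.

VSWR ≈ 3.29

Γ = (Z_L − Z_0)/(Z_L + Z_0) = (16.2 − j70.8)/(116.2 − j70.8)
|Γ| = 72.6/136 = 0.534
VSWR = (1 + |Γ|)/(1 − |Γ|) = 1.53/0.466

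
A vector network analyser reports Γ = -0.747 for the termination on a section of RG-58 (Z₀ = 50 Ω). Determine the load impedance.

Z_L = Z_0·(1 + Γ)/(1 − Γ) = 50·(0.253)/(1.75)

Z_L ≈ 7.24 Ω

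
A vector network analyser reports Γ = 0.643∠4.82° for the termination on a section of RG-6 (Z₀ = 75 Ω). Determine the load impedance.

Z_L ≈ 333 + j61.4 Ω

Z_L = Z_0·(1 + Γ)/(1 − Γ) = 75·(1.64 + j0.054)/(0.359 − j0.054)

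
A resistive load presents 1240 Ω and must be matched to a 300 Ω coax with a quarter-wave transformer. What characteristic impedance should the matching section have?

Z_qwt ≈ 610 Ω

Z_qwt = √(Z_0·R_L) = √(300 × 1240) = √372000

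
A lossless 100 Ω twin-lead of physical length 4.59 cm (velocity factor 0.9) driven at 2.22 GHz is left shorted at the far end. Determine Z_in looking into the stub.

λ = v/f = 0.9·c / 2.22 GHz = 0.122 m
βl = 2π·l/λ = 2π × 0.377 = 136°
tan(βl) = -0.97
For a shorted stub, Z_in = jZ_0·tan(βl)

Z_in ≈ −j97 Ω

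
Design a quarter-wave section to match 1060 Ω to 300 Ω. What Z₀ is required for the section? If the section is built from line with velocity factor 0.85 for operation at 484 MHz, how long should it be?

Z_qwt ≈ 564 Ω; length ≈ 13.2 cm

Z_qwt = √(Z_0·R_L) = √(300 × 1060) = √318000
λ = 0.85·c/f = 0.527 m, so l = λ/4 = 0.132 m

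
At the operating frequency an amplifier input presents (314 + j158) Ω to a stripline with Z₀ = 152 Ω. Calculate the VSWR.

Γ = (Z_L − Z_0)/(Z_L + Z_0) = (162 + j158)/(466 + j158)
|Γ| = 226/492 = 0.46
VSWR = (1 + |Γ|)/(1 − |Γ|) = 1.46/0.54

VSWR ≈ 2.7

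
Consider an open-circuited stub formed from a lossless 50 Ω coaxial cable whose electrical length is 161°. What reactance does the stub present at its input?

X_in ≈ 145 Ω (inductive)

tan(βl) = -0.344
For an open-circuited stub, Z_in = −jZ_0·cot(βl) = −jZ_0/tan(βl)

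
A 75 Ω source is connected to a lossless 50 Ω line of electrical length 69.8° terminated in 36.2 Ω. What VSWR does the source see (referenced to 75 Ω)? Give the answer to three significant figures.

VSWR ≈ 1.31

tan(βl) = 2.72
Z_in = Z_0·(Z_L + jZ_0·tanβl)/(Z_0 + jZ_L·tanβl) = 62.3 + j13.3 Ω
Γ_s = (Z_in − Z_s)/(Z_in + Z_s) = (-12.7 + j13.3)/(137 + j13.3), |Γ_s| = 0.133
VSWR = (1 + |Γ_s|)/(1 − |Γ_s|)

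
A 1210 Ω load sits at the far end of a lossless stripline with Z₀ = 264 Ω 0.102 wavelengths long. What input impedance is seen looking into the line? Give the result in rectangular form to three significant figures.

βl = 2π × 0.102 = 36.7°
tan(βl) = tan(36.7°) = 0.746
Z_in = Z_0·(Z_L + jZ_0·tanβl)/(Z_0 + jZ_L·tanβl)
     = 264·(1210 + j197)/(264 + j903)

Z_in ≈ 148 − j311 Ω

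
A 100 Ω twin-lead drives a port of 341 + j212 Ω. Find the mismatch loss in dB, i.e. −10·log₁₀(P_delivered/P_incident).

mismatch loss ≈ 2.44 dB

Γ = (241 + j212)/(441 + j212), |Γ| = 0.656
|Γ|² = 0.43, so P_del/P_inc = 1 − |Γ|² = 0.57
ML = −10·log₁₀(1 − |Γ|²)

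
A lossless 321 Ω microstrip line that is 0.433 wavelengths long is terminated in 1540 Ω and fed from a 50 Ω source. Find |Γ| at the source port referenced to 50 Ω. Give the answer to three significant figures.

|Γ| ≈ 0.926

βl = 2π × 0.433 = 156°
tan(βl) = -0.448
Z_in = Z_0·(Z_L + jZ_0·tanβl)/(Z_0 + jZ_L·tanβl) = 329 + j564 Ω
Γ_s = (Z_in − Z_s)/(Z_in + Z_s) = (279 + j564)/(379 + j564), |Γ_s| = 0.926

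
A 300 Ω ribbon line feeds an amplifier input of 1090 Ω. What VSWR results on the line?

For a purely resistive load, VSWR = R_L/Z_0 or Z_0/R_L (whichever > 1) = 1090/300

VSWR ≈ 3.63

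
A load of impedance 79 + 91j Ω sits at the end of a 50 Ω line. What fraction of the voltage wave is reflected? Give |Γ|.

Γ = (Z_L − Z_0)/(Z_L + Z_0) = (29 + j91)/(129 + j91)
|Γ| = 95.5/158

|Γ| ≈ 0.605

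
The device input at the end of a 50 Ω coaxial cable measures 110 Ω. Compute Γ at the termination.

Γ = 0.375

Γ = (Z_L − Z_0)/(Z_L + Z_0) = (110 − 50)/(110 + 50) = 60/160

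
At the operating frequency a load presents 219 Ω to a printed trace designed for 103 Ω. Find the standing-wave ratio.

VSWR ≈ 2.13

Γ = (219 − 103)/(219 + 103) = 0.36
VSWR = (1 + 0.36)/(1 − 0.36)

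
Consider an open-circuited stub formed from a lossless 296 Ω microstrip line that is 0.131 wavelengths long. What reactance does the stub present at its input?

X_in ≈ -274 Ω (capacitive)

βl = 2π × 0.131 = 47.2°
tan(βl) = 1.08
For an open-circuited stub, Z_in = −jZ_0·cot(βl) = −jZ_0/tan(βl)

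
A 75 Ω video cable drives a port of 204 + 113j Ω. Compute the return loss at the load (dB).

Γ = (129 + j113)/(279 + j113), |Γ| = 0.57
RL = −20·log₁₀|Γ| = −20·log₁₀(0.57)

RL ≈ 4.89 dB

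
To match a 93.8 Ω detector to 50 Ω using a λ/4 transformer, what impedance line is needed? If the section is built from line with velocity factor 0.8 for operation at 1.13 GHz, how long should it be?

Z_qwt = √(Z_0·R_L) = √(50 × 93.8) = √4690
λ = 0.8·c/f = 0.212 m, so l = λ/4 = 0.0531 m

Z_qwt ≈ 68.5 Ω; length ≈ 5.31 cm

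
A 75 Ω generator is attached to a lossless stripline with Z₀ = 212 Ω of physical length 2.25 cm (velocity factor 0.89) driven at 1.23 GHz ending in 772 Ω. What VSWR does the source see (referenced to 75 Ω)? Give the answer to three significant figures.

VSWR ≈ 7.19

λ = v/f = 0.89·c / 1.23 GHz = 0.217 m
βl = 2π·l/λ = 2π × 0.104 = 37.3°
tan(βl) = 0.762
Z_in = Z_0·(Z_L + jZ_0·tanβl)/(Z_0 + jZ_L·tanβl) = 140 − j228 Ω
Γ_s = (Z_in − Z_s)/(Z_in + Z_s) = (65.2 − j228)/(215 − j228), |Γ_s| = 0.756
VSWR = (1 + |Γ_s|)/(1 − |Γ_s|)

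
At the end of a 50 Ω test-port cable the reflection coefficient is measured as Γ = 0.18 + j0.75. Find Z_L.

Z_L = Z_0·(1 + Γ)/(1 − Γ) = 50·(1.18 + j0.75)/(0.82 − j0.75)

Z_L ≈ 16.4 + j60.7 Ω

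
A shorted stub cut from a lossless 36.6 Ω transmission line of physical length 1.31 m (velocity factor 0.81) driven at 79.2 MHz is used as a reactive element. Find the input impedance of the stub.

Z_in ≈ −j18.1 Ω

λ = v/f = 0.81·c / 79.2 MHz = 3.07 m
βl = 2π·l/λ = 2π × 0.427 = 154°
tan(βl) = -0.494
For a shorted stub, Z_in = jZ_0·tan(βl)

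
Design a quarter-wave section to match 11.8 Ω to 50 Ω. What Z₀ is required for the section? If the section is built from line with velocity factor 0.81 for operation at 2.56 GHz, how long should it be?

Z_qwt ≈ 24.3 Ω; length ≈ 2.37 cm

Z_qwt = √(Z_0·R_L) = √(50 × 11.8) = √590
λ = 0.81·c/f = 0.0949 m, so l = λ/4 = 0.0237 m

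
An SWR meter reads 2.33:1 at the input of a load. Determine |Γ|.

|Γ| = (S − 1)/(S + 1) = (2.33 − 1)/(2.33 + 1) = 1.33/3.33

|Γ| ≈ 0.399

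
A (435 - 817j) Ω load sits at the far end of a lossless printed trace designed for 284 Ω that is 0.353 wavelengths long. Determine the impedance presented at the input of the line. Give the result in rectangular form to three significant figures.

βl = 2π × 0.353 = 127°
tan(βl) = tan(127°) = -1.32
Z_in = Z_0·(Z_L + jZ_0·tanβl)/(Z_0 + jZ_L·tanβl)
     = 284·(435 − j1190)/(-797 − j576)

Z_in ≈ 99.8 + j353 Ω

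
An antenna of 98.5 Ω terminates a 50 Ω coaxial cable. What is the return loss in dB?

RL ≈ 9.72 dB

Γ = (98.5 − 50)/(98.5 + 50) = 0.327
RL = −20·log₁₀|Γ| = −20·log₁₀(0.327)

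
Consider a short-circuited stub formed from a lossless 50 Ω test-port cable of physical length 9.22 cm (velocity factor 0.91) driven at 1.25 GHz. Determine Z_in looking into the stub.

λ = v/f = 0.91·c / 1.25 GHz = 0.218 m
βl = 2π·l/λ = 2π × 0.422 = 152°
tan(βl) = -0.532
For a short-circuited stub, Z_in = jZ_0·tan(βl)

Z_in ≈ −j26.6 Ω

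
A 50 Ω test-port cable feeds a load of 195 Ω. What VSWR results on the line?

VSWR ≈ 3.9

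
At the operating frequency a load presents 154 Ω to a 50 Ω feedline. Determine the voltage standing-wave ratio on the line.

VSWR ≈ 3.08

For a purely resistive load, VSWR = R_L/Z_0 or Z_0/R_L (whichever > 1) = 154/50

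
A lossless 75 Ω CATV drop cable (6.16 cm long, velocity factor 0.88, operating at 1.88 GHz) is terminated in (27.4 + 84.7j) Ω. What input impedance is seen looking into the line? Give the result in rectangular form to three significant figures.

Z_in ≈ 14.9 + j38.7 Ω

λ = v/f = 0.88·c / 1.88 GHz = 0.14 m
βl = 2π·l/λ = 2π × 0.439 = 158°
tan(βl) = tan(158°) = -0.406
Z_in = Z_0·(Z_L + jZ_0·tanβl)/(Z_0 + jZ_L·tanβl)
     = 75·(27.4 + j54.3)/(109 − j11.1)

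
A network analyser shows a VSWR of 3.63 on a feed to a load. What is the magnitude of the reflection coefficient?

|Γ| = (S − 1)/(S + 1) = (3.63 − 1)/(3.63 + 1) = 2.63/4.63

|Γ| ≈ 0.568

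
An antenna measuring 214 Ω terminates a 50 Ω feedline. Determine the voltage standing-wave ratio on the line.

For a purely resistive load, VSWR = R_L/Z_0 or Z_0/R_L (whichever > 1) = 214/50

VSWR ≈ 4.28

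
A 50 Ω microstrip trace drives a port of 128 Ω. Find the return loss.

Γ = (128 − 50)/(128 + 50) = 0.438
RL = −20·log₁₀|Γ| = −20·log₁₀(0.438)

RL ≈ 7.17 dB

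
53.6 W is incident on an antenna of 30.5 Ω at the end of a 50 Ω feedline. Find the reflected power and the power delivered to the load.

Γ = (30.5 − 50)/(30.5 + 50) = -0.242
|Γ|² = 0.0587
P_refl = |Γ|²·P_inc = 3.15 W, P_del = (1 − |Γ|²)·P_inc = 50.5 W

P_reflected ≈ 3.15 W; P_delivered ≈ 50.5 W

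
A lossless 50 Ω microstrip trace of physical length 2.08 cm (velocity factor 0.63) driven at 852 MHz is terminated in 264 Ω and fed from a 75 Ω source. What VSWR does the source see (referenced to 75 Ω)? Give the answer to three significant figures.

λ = v/f = 0.63·c / 852 MHz = 0.222 m
βl = 2π·l/λ = 2π × 0.0938 = 33.8°
tan(βl) = 0.668
Z_in = Z_0·(Z_L + jZ_0·tanβl)/(Z_0 + jZ_L·tanβl) = 28.4 − j66.8 Ω
Γ_s = (Z_in − Z_s)/(Z_in + Z_s) = (-46.6 − j66.8)/(103 − j66.8), |Γ_s| = 0.662
VSWR = (1 + |Γ_s|)/(1 − |Γ_s|)

VSWR ≈ 4.91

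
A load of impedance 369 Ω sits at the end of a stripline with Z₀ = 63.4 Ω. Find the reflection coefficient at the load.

Γ = (Z_L − Z_0)/(Z_L + Z_0) = (369 − 63.4)/(369 + 63.4) = 305.6/432.4

Γ = 0.707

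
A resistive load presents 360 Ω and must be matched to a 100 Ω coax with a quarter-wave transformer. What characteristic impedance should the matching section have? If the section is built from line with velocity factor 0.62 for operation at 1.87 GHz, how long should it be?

Z_qwt = √(Z_0·R_L) = √(100 × 360) = √36000
λ = 0.62·c/f = 0.0995 m, so l = λ/4 = 0.0249 m

Z_qwt ≈ 190 Ω; length ≈ 2.49 cm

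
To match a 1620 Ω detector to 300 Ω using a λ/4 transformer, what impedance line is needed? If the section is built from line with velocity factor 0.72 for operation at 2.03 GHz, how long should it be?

Z_qwt = √(Z_0·R_L) = √(300 × 1620) = √486000
λ = 0.72·c/f = 0.106 m, so l = λ/4 = 0.0266 m

Z_qwt ≈ 697 Ω; length ≈ 2.66 cm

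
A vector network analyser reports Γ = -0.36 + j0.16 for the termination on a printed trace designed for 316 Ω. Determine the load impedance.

Z_L ≈ 142 + j53.9 Ω

Z_L = Z_0·(1 + Γ)/(1 − Γ) = 316·(0.64 + j0.16)/(1.36 − j0.16)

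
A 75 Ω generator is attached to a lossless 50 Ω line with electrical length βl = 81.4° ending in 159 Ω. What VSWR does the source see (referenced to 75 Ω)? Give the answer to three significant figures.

tan(βl) = 6.61
Z_in = Z_0·(Z_L + jZ_0·tanβl)/(Z_0 + jZ_L·tanβl) = 16 − j6.8 Ω
Γ_s = (Z_in − Z_s)/(Z_in + Z_s) = (-59 − j6.8)/(91 − j6.8), |Γ_s| = 0.65
VSWR = (1 + |Γ_s|)/(1 − |Γ_s|)

VSWR ≈ 4.71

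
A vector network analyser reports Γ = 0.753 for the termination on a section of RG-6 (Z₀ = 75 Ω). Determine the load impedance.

Z_L ≈ 532 Ω

Z_L = Z_0·(1 + Γ)/(1 − Γ) = 75·(1.75)/(0.247)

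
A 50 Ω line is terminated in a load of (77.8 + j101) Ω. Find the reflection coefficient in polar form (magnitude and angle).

Γ = (Z_L − Z_0)/(Z_L + Z_0) = (27.8 + j101)/(127.8 + j101)
|Γ| = 105/163 = 0.643

Γ ≈ 0.643 ∠ 36.3°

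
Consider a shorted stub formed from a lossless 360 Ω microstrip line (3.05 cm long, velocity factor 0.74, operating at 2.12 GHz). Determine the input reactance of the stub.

λ = v/f = 0.74·c / 2.12 GHz = 0.105 m
βl = 2π·l/λ = 2π × 0.291 = 105°
tan(βl) = -3.77
For a shorted stub, Z_in = jZ_0·tan(βl)

X_in ≈ -1360 Ω (capacitive)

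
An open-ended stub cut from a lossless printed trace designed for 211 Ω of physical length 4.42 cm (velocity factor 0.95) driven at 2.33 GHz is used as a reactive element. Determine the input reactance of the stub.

X_in ≈ 178 Ω (inductive)

λ = v/f = 0.95·c / 2.33 GHz = 0.122 m
βl = 2π·l/λ = 2π × 0.361 = 130°
tan(βl) = -1.19
For an open-ended stub, Z_in = −jZ_0·cot(βl) = −jZ_0/tan(βl)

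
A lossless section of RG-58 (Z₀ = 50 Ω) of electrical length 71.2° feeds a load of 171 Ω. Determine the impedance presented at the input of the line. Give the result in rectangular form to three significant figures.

tan(βl) = tan(71.2°) = 2.94
Z_in = Z_0·(Z_L + jZ_0·tanβl)/(Z_0 + jZ_L·tanβl)
     = 50·(171 + j147)/(50 + j502)

Z_in ≈ 16.2 − j15.4 Ω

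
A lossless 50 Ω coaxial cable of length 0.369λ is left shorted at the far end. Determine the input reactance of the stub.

X_in ≈ -53.9 Ω (capacitive)

βl = 2π × 0.369 = 133°
tan(βl) = -1.08
For a shorted stub, Z_in = jZ_0·tan(βl)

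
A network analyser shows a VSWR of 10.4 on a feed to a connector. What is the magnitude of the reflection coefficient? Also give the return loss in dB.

|Γ| = (S − 1)/(S + 1) = (10.4 − 1)/(10.4 + 1) = 9.4/11.4
RL = −20·log₁₀|Γ| = −20·log₁₀(0.825)

|Γ| ≈ 0.825; return loss ≈ 1.68 dB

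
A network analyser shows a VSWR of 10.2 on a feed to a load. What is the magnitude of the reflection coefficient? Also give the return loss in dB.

|Γ| = (S − 1)/(S + 1) = (10.2 − 1)/(10.2 + 1) = 9.2/11.2
RL = −20·log₁₀|Γ| = −20·log₁₀(0.821)

|Γ| ≈ 0.821; return loss ≈ 1.71 dB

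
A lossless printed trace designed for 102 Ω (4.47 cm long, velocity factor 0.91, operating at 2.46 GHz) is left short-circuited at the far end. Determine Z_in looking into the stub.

Z_in ≈ −j71.4 Ω

λ = v/f = 0.91·c / 2.46 GHz = 0.111 m
βl = 2π·l/λ = 2π × 0.403 = 145°
tan(βl) = -0.7
For a short-circuited stub, Z_in = jZ_0·tan(βl)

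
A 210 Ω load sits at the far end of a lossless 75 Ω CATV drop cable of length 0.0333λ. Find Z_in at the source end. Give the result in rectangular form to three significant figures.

βl = 2π × 0.0333 = 12°
tan(βl) = tan(12°) = 0.212
Z_in = Z_0·(Z_L + jZ_0·tanβl)/(Z_0 + jZ_L·tanβl)
     = 75·(210 + j15.9)/(75 + j44.6)

Z_in ≈ 162 − j80.5 Ω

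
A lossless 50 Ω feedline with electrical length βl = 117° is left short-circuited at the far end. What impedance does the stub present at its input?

Z_in ≈ −j98.1 Ω

tan(βl) = -1.96
For a short-circuited stub, Z_in = jZ_0·tan(βl)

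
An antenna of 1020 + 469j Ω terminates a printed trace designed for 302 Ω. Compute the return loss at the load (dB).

RL ≈ 4.27 dB

Γ = (718 + j469)/(1322 + j469), |Γ| = 0.611
RL = −20·log₁₀|Γ| = −20·log₁₀(0.611)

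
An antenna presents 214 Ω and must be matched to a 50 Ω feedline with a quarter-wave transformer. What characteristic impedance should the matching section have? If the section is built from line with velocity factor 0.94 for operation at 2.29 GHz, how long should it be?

Z_qwt ≈ 103 Ω; length ≈ 3.08 cm

Z_qwt = √(Z_0·R_L) = √(50 × 214) = √10700
λ = 0.94·c/f = 0.123 m, so l = λ/4 = 0.0308 m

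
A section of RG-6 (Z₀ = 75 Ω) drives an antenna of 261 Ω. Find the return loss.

RL ≈ 5.14 dB

Γ = (261 − 75)/(261 + 75) = 0.554
RL = −20·log₁₀|Γ| = −20·log₁₀(0.554)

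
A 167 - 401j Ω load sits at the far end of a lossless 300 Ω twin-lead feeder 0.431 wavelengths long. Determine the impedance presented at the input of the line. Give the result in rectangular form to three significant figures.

Z_in ≈ 958 − j769 Ω

βl = 2π × 0.431 = 155°
tan(βl) = tan(155°) = -0.463
Z_in = Z_0·(Z_L + jZ_0·tanβl)/(Z_0 + jZ_L·tanβl)
     = 300·(167 − j540)/(114 − j77.3)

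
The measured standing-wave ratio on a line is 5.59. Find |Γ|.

|Γ| = (S − 1)/(S + 1) = (5.59 − 1)/(5.59 + 1) = 4.59/6.59

|Γ| ≈ 0.697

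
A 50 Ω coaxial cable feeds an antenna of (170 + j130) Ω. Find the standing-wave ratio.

Γ = (Z_L − Z_0)/(Z_L + Z_0) = (120 + j130)/(220 + j130)
|Γ| = 177/256 = 0.692
VSWR = (1 + |Γ|)/(1 − |Γ|) = 1.69/0.308

VSWR ≈ 5.5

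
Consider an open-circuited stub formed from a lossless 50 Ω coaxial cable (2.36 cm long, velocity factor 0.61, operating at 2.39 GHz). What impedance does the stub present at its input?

Z_in ≈ +j19.2 Ω

λ = v/f = 0.61·c / 2.39 GHz = 0.0766 m
βl = 2π·l/λ = 2π × 0.308 = 111°
tan(βl) = -2.61
For an open-circuited stub, Z_in = −jZ_0·cot(βl) = −jZ_0/tan(βl)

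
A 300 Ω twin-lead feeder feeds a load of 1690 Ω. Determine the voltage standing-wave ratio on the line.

Γ = (1690 − 300)/(1690 + 300) = 0.698
VSWR = (1 + 0.698)/(1 − 0.698)

VSWR ≈ 5.63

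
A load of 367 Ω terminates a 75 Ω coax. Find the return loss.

Γ = (367 − 75)/(367 + 75) = 0.661
RL = −20·log₁₀|Γ| = −20·log₁₀(0.661)

RL ≈ 3.6 dB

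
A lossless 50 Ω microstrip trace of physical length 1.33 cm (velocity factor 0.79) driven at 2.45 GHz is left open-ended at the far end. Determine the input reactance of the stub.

X_in ≈ -42.7 Ω (capacitive)

λ = v/f = 0.79·c / 2.45 GHz = 0.0967 m
βl = 2π·l/λ = 2π × 0.137 = 49.5°
tan(βl) = 1.17
For an open-ended stub, Z_in = −jZ_0·cot(βl) = −jZ_0/tan(βl)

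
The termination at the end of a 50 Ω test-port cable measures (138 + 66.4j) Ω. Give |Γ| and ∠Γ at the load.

Γ ≈ 0.553 ∠ 17.6°

Γ = (Z_L − Z_0)/(Z_L + Z_0) = (88 + j66.4)/(188 + j66.4)
|Γ| = 110/199 = 0.553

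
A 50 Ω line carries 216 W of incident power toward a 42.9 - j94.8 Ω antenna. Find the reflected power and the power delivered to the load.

|Γ| = |(-7.1 − j94.8)/(92.9 − j94.8)| = 0.716
|Γ|² = 0.513
P_refl = |Γ|²·P_inc = 111 W, P_del = (1 − |Γ|²)·P_inc = 105 W

P_reflected ≈ 111 W; P_delivered ≈ 105 W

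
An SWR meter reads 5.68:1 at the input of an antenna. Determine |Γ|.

|Γ| ≈ 0.701

|Γ| = (S − 1)/(S + 1) = (5.68 − 1)/(5.68 + 1) = 4.68/6.68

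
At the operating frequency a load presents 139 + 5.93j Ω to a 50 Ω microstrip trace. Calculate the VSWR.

Γ = (Z_L − Z_0)/(Z_L + Z_0) = (89 + j5.93)/(189 + j5.93)
|Γ| = 89.2/189 = 0.472
VSWR = (1 + |Γ|)/(1 − |Γ|) = 1.47/0.528

VSWR ≈ 2.79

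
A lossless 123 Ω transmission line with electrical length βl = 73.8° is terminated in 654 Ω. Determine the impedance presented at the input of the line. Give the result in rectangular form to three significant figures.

Z_in ≈ 25 − j34.4 Ω

tan(βl) = tan(73.8°) = 3.44
Z_in = Z_0·(Z_L + jZ_0·tanβl)/(Z_0 + jZ_L·tanβl)
     = 123·(654 + j423)/(123 + j2250)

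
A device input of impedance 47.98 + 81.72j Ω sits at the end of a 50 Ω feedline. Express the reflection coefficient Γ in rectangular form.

Γ ≈ 0.398 + j0.502

Γ = (Z_L − Z_0)/(Z_L + Z_0) = (-2.02 + j81.72)/(97.98 + j81.72)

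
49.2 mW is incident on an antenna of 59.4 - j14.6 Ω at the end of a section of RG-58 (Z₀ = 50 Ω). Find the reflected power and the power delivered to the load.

|Γ| = |(9.4 − j14.6)/(109.4 − j14.6)| = 0.157
|Γ|² = 0.0248
P_refl = |Γ|²·P_inc = 1.22 mW, P_del = (1 − |Γ|²)·P_inc = 48 mW

P_reflected ≈ 1.22 mW; P_delivered ≈ 48 mW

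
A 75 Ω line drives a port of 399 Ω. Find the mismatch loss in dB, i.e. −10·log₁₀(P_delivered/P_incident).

mismatch loss ≈ 2.73 dB

Γ = (399 − 75)/(399 + 75) = 0.684
|Γ|² = 0.467, so P_del/P_inc = 1 − |Γ|² = 0.533
ML = −10·log₁₀(1 − |Γ|²)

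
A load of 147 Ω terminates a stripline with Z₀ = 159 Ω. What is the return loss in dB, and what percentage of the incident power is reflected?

RL ≈ 28.1 dB; 0.154% of incident power reflected

Γ = (147 − 159)/(147 + 159) = -0.0392
RL = −20·log₁₀(0.0392) = 28.1 dB
P_refl/P_inc = |Γ|² = 0.00154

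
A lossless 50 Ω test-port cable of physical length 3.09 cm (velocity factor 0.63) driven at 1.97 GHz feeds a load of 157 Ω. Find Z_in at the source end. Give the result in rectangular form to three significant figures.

Z_in ≈ 19.2 + j21.4 Ω

λ = v/f = 0.63·c / 1.97 GHz = 0.0959 m
βl = 2π·l/λ = 2π × 0.322 = 116°
tan(βl) = tan(116°) = -2.05
Z_in = Z_0·(Z_L + jZ_0·tanβl)/(Z_0 + jZ_L·tanβl)
     = 50·(157 − j103)/(50 − j323)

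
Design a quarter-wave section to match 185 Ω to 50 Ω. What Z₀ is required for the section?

Z_qwt ≈ 96.2 Ω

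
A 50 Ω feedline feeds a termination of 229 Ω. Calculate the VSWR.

VSWR ≈ 4.58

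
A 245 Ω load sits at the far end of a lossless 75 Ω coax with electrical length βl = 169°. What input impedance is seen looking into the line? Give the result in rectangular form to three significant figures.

tan(βl) = tan(169°) = -0.194
Z_in = Z_0·(Z_L + jZ_0·tanβl)/(Z_0 + jZ_L·tanβl)
     = 75·(245 − j14.6)/(75 − j47.6)

Z_in ≈ 181 + j100 Ω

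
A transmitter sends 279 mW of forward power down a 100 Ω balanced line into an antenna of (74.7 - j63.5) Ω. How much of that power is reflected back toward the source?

|Γ| = |(-25.3 − j63.5)/(174.7 − j63.5)| = 0.368
|Γ|² = 0.135
P_refl = |Γ|²·P_inc = 37.7 mW, P_del = (1 − |Γ|²)·P_inc = 241 mW

P_reflected ≈ 37.7 mW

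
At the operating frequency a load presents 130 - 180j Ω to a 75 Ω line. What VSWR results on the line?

Γ = (Z_L − Z_0)/(Z_L + Z_0) = (55 − j180)/(205 − j180)
|Γ| = 188/273 = 0.69
VSWR = (1 + |Γ|)/(1 − |Γ|) = 1.69/0.31

VSWR ≈ 5.45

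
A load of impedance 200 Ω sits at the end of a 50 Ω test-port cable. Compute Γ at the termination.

Γ = (Z_L − Z_0)/(Z_L + Z_0) = (200 − 50)/(200 + 50) = 150/250

Γ = 0.6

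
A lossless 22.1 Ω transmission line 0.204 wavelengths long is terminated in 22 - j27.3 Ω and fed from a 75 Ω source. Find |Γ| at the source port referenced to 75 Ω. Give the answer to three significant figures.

βl = 2π × 0.204 = 73.4°
tan(βl) = 3.36
Z_in = Z_0·(Z_L + jZ_0·tanβl)/(Z_0 + jZ_L·tanβl) = 7.17 + j4.47 Ω
Γ_s = (Z_in − Z_s)/(Z_in + Z_s) = (-67.8 + j4.47)/(82.2 + j4.47), |Γ_s| = 0.826

|Γ| ≈ 0.826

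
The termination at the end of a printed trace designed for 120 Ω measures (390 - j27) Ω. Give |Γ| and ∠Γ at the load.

Γ ≈ 0.531 ∠ -2.68°

Γ = (Z_L − Z_0)/(Z_L + Z_0) = (270 − j27)/(510 − j27)
|Γ| = 271/511 = 0.531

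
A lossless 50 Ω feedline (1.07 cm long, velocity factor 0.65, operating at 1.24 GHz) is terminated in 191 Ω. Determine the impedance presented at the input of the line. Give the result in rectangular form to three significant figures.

λ = v/f = 0.65·c / 1.24 GHz = 0.157 m
βl = 2π·l/λ = 2π × 0.068 = 24.5°
tan(βl) = tan(24.5°) = 0.456
Z_in = Z_0·(Z_L + jZ_0·tanβl)/(Z_0 + jZ_L·tanβl)
     = 50·(191 + j22.8)/(50 + j87)

Z_in ≈ 57.2 − j76.9 Ω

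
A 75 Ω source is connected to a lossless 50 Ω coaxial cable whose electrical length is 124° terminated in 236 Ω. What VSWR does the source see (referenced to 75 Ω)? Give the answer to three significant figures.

tan(βl) = -1.48
Z_in = Z_0·(Z_L + jZ_0·tanβl)/(Z_0 + jZ_L·tanβl) = 15.1 + j31.6 Ω
Γ_s = (Z_in − Z_s)/(Z_in + Z_s) = (-59.9 + j31.6)/(90.1 + j31.6), |Γ_s| = 0.709
VSWR = (1 + |Γ_s|)/(1 − |Γ_s|)

VSWR ≈ 5.88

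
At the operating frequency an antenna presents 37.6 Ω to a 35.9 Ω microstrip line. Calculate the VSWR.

VSWR ≈ 1.05

Γ = (37.6 − 35.9)/(37.6 + 35.9) = 0.0231
VSWR = (1 + 0.0231)/(1 − 0.0231)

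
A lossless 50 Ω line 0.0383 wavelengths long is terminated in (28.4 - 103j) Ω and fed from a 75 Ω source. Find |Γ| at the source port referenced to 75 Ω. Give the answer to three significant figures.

|Γ| ≈ 0.811

βl = 2π × 0.0383 = 13.8°
tan(βl) = 0.245
Z_in = Z_0·(Z_L + jZ_0·tanβl)/(Z_0 + jZ_L·tanβl) = 13.2 − j61.5 Ω
Γ_s = (Z_in − Z_s)/(Z_in + Z_s) = (-61.8 − j61.5)/(88.2 − j61.5), |Γ_s| = 0.811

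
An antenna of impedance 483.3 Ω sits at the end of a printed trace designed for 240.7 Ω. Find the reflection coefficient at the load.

Γ = 0.335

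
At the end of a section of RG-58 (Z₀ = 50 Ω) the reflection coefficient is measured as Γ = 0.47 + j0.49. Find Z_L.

Z_L = Z_0·(1 + Γ)/(1 − Γ) = 50·(1.47 + j0.49)/(0.53 − j0.49)

Z_L ≈ 51.7 + j94 Ω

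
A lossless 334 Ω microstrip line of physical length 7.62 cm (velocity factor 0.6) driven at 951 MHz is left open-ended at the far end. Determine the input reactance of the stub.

λ = v/f = 0.6·c / 951 MHz = 0.189 m
βl = 2π·l/λ = 2π × 0.403 = 145°
tan(βl) = -0.702
For an open-ended stub, Z_in = −jZ_0·cot(βl) = −jZ_0/tan(βl)

X_in ≈ 476 Ω (inductive)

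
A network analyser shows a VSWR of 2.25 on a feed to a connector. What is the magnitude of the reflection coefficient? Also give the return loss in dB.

|Γ| ≈ 0.385; return loss ≈ 8.3 dB

|Γ| = (S − 1)/(S + 1) = (2.25 − 1)/(2.25 + 1) = 1.25/3.25
RL = −20·log₁₀|Γ| = −20·log₁₀(0.385)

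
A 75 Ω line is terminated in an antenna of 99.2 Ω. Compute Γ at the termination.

Γ = 0.139

Γ = (Z_L − Z_0)/(Z_L + Z_0) = (99.2 − 75)/(99.2 + 75) = 24.2/174.2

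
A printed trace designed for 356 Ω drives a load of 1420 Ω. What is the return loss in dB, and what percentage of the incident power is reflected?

Γ = (1420 − 356)/(1420 + 356) = 0.599
RL = −20·log₁₀(0.599) = 4.45 dB
P_refl/P_inc = |Γ|² = 0.359

RL ≈ 4.45 dB; 35.9% of incident power reflected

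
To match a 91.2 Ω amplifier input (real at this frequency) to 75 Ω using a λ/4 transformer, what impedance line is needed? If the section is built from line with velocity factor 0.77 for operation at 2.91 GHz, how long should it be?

Z_qwt = √(Z_0·R_L) = √(75 × 91.2) = √6840
λ = 0.77·c/f = 0.0794 m, so l = λ/4 = 0.0198 m

Z_qwt ≈ 82.7 Ω; length ≈ 1.98 cm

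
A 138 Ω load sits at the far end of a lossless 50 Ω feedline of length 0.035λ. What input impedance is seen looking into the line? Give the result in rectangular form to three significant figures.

Z_in ≈ 105 − j53.6 Ω

βl = 2π × 0.035 = 12.6°
tan(βl) = tan(12.6°) = 0.224
Z_in = Z_0·(Z_L + jZ_0·tanβl)/(Z_0 + jZ_L·tanβl)
     = 50·(138 + j11.2)/(50 + j30.8)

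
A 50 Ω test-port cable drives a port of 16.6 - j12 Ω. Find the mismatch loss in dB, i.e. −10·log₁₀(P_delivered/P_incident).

Γ = (-33.4 − j12)/(66.6 − j12), |Γ| = 0.524
|Γ|² = 0.275, so P_del/P_inc = 1 − |Γ|² = 0.725
ML = −10·log₁₀(1 − |Γ|²)

mismatch loss ≈ 1.4 dB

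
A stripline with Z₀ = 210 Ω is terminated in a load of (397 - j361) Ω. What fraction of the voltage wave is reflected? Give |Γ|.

|Γ| ≈ 0.576

Γ = (Z_L − Z_0)/(Z_L + Z_0) = (187 − j361)/(607 − j361)
|Γ| = 407/706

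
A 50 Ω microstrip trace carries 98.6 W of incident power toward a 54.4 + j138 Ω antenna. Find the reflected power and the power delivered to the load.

P_reflected ≈ 62.8 W; P_delivered ≈ 35.8 W

|Γ| = |(4.4 + j138)/(104.4 + j138)| = 0.798
|Γ|² = 0.637
P_refl = |Γ|²·P_inc = 62.8 W, P_del = (1 − |Γ|²)·P_inc = 35.8 W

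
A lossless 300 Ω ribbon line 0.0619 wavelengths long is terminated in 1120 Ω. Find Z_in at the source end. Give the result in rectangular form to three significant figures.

Z_in ≈ 392 − j476 Ω

βl = 2π × 0.0619 = 22.3°
tan(βl) = tan(22.3°) = 0.41
Z_in = Z_0·(Z_L + jZ_0·tanβl)/(Z_0 + jZ_L·tanβl)
     = 300·(1120 + j123)/(300 + j459)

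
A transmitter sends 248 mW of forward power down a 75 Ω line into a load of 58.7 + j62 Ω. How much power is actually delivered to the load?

P_delivered ≈ 201 mW

|Γ| = |(-16.3 + j62)/(133.7 + j62)| = 0.435
|Γ|² = 0.189
P_refl = |Γ|²·P_inc = 46.9 mW, P_del = (1 − |Γ|²)·P_inc = 201 mW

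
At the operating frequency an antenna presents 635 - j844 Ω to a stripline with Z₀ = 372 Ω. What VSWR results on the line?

Γ = (Z_L − Z_0)/(Z_L + Z_0) = (263 − j844)/(1007 − j844)
|Γ| = 884/1310 = 0.673
VSWR = (1 + |Γ|)/(1 − |Γ|) = 1.67/0.327

VSWR ≈ 5.11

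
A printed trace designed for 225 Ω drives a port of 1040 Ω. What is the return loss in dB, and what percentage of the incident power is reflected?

RL ≈ 3.82 dB; 41.5% of incident power reflected

Γ = (1040 − 225)/(1040 + 225) = 0.644
RL = −20·log₁₀(0.644) = 3.82 dB
P_refl/P_inc = |Γ|² = 0.415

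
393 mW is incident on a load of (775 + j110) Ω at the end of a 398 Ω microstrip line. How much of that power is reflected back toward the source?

P_reflected ≈ 43.7 mW

|Γ| = |(377 + j110)/(1173 + j110)| = 0.333
|Γ|² = 0.111
P_refl = |Γ|²·P_inc = 43.7 mW, P_del = (1 − |Γ|²)·P_inc = 349 mW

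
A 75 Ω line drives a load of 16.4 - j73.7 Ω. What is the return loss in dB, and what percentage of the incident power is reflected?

RL ≈ 1.92 dB; 64.3% of incident power reflected

Γ = (-58.6 − j73.7)/(91.4 − j73.7), |Γ| = 0.802
RL = −20·log₁₀(0.802) = 1.92 dB
P_refl/P_inc = |Γ|² = 0.643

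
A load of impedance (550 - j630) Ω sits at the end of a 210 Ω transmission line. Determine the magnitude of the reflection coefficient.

|Γ| ≈ 0.725

Γ = (Z_L − Z_0)/(Z_L + Z_0) = (340 − j630)/(760 − j630)
|Γ| = 716/987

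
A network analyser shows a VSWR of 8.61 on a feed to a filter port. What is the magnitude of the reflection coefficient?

|Γ| ≈ 0.792

|Γ| = (S − 1)/(S + 1) = (8.61 − 1)/(8.61 + 1) = 7.61/9.61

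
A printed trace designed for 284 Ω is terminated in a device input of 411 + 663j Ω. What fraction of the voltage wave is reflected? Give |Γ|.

|Γ| ≈ 0.703

Γ = (Z_L − Z_0)/(Z_L + Z_0) = (127 + j663)/(695 + j663)
|Γ| = 675/961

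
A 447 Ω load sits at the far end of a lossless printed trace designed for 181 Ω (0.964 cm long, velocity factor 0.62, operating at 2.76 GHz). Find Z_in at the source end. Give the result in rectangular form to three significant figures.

Z_in ≈ 108 − j109 Ω

λ = v/f = 0.62·c / 2.76 GHz = 0.0674 m
βl = 2π·l/λ = 2π × 0.143 = 51.5°
tan(βl) = tan(51.5°) = 1.26
Z_in = Z_0·(Z_L + jZ_0·tanβl)/(Z_0 + jZ_L·tanβl)
     = 181·(447 + j228)/(181 + j562)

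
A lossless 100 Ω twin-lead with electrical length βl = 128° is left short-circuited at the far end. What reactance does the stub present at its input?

X_in ≈ -128 Ω (capacitive)

tan(βl) = -1.28
For a short-circuited stub, Z_in = jZ_0·tan(βl)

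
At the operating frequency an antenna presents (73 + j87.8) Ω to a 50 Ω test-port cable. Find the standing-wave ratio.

VSWR ≈ 4.01

Γ = (Z_L − Z_0)/(Z_L + Z_0) = (23 + j87.8)/(123 + j87.8)
|Γ| = 90.8/151 = 0.601
VSWR = (1 + |Γ|)/(1 − |Γ|) = 1.6/0.399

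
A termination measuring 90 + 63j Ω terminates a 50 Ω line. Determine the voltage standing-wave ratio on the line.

VSWR ≈ 2.89

Γ = (Z_L − Z_0)/(Z_L + Z_0) = (40 + j63)/(140 + j63)
|Γ| = 74.6/154 = 0.486
VSWR = (1 + |Γ|)/(1 − |Γ|) = 1.49/0.514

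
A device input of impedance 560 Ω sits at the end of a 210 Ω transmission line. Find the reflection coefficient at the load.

Γ = 0.455

Γ = (Z_L − Z_0)/(Z_L + Z_0) = (560 − 210)/(560 + 210) = 350/770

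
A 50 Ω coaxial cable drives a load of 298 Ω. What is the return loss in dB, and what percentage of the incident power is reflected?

Γ = (298 − 50)/(298 + 50) = 0.713
RL = −20·log₁₀(0.713) = 2.94 dB
P_refl/P_inc = |Γ|² = 0.508

RL ≈ 2.94 dB; 50.8% of incident power reflected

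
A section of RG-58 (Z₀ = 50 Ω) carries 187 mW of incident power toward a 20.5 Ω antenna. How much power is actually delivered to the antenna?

Γ = (20.5 − 50)/(20.5 + 50) = -0.418
|Γ|² = 0.175
P_refl = |Γ|²·P_inc = 32.7 mW, P_del = (1 − |Γ|²)·P_inc = 154 mW

P_delivered ≈ 154 mW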